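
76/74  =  38/37 = 1.03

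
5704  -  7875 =-2171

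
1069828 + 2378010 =3447838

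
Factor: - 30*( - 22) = 2^2  *  3^1 * 5^1*11^1 = 660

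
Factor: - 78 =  - 2^1*3^1*13^1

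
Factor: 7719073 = 19^1*406267^1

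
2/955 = 2/955 = 0.00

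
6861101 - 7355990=  -  494889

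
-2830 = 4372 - 7202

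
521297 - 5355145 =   -  4833848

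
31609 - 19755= 11854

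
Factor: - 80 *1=- 2^4*5^1=-80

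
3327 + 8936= 12263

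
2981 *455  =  1356355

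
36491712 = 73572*496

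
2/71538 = 1/35769=   0.00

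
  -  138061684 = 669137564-807199248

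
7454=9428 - 1974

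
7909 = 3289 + 4620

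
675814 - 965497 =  - 289683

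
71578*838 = 59982364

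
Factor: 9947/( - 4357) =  - 7^3 *29^1*4357^( - 1 )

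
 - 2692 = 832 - 3524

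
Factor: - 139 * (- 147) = 20433 = 3^1 * 7^2* 139^1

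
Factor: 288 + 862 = 2^1*5^2*23^1 = 1150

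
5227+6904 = 12131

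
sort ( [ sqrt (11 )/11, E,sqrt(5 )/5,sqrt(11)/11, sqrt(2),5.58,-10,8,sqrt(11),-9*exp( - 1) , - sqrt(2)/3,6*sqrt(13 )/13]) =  [ - 10, - 9*exp( - 1 ),-sqrt(  2)/3,sqrt(11)/11 , sqrt(11 )/11, sqrt(5 )/5,sqrt( 2),6*sqrt(13)/13,E , sqrt(11), 5.58,8]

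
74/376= 37/188 = 0.20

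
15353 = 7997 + 7356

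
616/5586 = 44/399 = 0.11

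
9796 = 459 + 9337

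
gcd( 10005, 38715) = 435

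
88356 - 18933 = 69423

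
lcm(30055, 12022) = 60110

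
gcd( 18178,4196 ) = 2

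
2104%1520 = 584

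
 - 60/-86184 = 5/7182  =  0.00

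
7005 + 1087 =8092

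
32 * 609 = 19488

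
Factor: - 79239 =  - 3^1*61^1*433^1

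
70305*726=51041430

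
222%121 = 101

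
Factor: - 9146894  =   - 2^1*953^1* 4799^1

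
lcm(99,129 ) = 4257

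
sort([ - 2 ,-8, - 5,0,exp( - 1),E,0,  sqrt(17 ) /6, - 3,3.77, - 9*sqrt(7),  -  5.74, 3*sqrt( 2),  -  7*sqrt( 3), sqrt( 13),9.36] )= [ - 9*sqrt(7),-7*sqrt(3), -8, - 5.74, - 5, - 3,-2,0,0, exp(-1 ),sqrt(17)/6,E, sqrt(13),3.77 , 3 * sqrt ( 2),9.36 ] 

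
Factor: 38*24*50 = 2^5*3^1*5^2*19^1 = 45600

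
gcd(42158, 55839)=1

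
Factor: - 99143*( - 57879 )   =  5738297697 = 3^2*11^1 * 59^1*109^1*9013^1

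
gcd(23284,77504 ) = 4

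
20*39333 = 786660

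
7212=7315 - 103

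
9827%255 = 137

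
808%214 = 166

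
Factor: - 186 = -2^1*3^1*31^1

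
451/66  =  41/6=6.83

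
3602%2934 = 668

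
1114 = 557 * 2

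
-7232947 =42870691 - 50103638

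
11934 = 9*1326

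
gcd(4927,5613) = 1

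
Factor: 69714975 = 3^1 *5^2*11^1 * 84503^1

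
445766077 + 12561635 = 458327712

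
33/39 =11/13 = 0.85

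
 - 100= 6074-6174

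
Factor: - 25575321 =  -3^1*101^1*84407^1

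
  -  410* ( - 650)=266500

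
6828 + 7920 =14748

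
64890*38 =2465820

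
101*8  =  808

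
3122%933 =323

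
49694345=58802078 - 9107733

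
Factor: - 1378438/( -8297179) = 2^1*11^( -1)*689219^1*  754289^(-1)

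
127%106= 21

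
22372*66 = 1476552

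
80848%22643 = 12919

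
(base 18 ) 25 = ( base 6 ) 105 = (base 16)29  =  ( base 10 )41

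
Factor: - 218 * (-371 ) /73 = 2^1*7^1 * 53^1*73^ ( - 1)*109^1=80878/73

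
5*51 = 255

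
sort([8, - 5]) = [ - 5,  8] 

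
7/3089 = 7/3089=   0.00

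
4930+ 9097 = 14027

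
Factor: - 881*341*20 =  - 2^2*5^1 * 11^1 * 31^1 * 881^1 = -6008420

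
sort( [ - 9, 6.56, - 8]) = [ - 9, - 8,6.56]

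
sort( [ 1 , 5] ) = [1, 5] 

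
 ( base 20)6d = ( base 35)3s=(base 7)250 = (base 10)133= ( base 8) 205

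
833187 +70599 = 903786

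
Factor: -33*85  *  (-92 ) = 258060 = 2^2*3^1*5^1*11^1*17^1*23^1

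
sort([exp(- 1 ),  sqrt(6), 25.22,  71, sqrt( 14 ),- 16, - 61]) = [ - 61 , - 16 , exp( - 1), sqrt(6 ) , sqrt( 14),25.22, 71 ]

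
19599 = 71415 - 51816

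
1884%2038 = 1884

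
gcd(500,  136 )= 4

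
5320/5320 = 1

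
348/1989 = 116/663 = 0.17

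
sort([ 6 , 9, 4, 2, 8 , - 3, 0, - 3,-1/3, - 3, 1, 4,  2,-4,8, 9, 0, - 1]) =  [ - 4,-3, - 3, - 3, - 1, - 1/3,  0,0,1, 2, 2,4,4,6, 8, 8,9,9]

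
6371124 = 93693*68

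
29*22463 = 651427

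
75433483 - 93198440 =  - 17764957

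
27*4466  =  120582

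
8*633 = 5064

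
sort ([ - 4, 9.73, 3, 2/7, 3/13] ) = [ -4  ,  3/13, 2/7,  3, 9.73]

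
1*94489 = 94489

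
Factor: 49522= 2^1*11^1*2251^1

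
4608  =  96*48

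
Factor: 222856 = 2^3*89^1*313^1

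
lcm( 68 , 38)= 1292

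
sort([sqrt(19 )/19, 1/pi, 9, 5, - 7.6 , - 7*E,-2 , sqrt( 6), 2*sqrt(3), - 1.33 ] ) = [ - 7*E, - 7.6, - 2, - 1.33,  sqrt( 19 )/19,  1/pi, sqrt(6), 2*sqrt(3 ), 5,9]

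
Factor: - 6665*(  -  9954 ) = 2^1*3^2 *5^1 * 7^1*31^1*43^1*79^1 = 66343410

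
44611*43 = 1918273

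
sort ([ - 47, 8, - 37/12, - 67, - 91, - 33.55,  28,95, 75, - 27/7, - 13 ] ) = [- 91, - 67,-47 , - 33.55,  -  13,  -  27/7, - 37/12, 8,  28, 75,95 ] 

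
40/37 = 40/37 = 1.08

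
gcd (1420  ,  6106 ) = 142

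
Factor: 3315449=1039^1*3191^1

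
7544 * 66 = 497904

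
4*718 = 2872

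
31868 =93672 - 61804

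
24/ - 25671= - 1 + 8549/8557 = - 0.00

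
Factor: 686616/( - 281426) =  - 2^2*3^1*7^1*61^1*67^1 * 223^( - 1)*631^( - 1 ) = - 343308/140713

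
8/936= 1/117 = 0.01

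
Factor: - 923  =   - 13^1* 71^1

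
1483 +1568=3051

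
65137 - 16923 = 48214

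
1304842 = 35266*37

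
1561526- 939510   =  622016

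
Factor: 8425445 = 5^1 * 7^1 * 240727^1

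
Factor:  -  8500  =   - 2^2*5^3*17^1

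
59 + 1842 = 1901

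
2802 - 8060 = -5258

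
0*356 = 0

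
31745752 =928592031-896846279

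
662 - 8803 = -8141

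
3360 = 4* 840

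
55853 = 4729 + 51124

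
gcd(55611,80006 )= 1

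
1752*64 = 112128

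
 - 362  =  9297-9659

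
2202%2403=2202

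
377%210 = 167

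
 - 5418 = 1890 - 7308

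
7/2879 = 7/2879 = 0.00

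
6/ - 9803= - 1 + 9797/9803= - 0.00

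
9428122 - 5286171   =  4141951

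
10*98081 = 980810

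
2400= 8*300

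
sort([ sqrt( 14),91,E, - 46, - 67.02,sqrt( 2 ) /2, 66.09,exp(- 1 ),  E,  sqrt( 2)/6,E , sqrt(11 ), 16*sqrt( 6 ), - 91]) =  [ - 91, - 67.02,-46, sqrt(2)/6,exp(-1 ),sqrt( 2) /2,E, E,E,  sqrt( 11),sqrt( 14),16*sqrt(6),66.09, 91]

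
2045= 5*409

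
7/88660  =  7/88660 = 0.00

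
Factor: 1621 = 1621^1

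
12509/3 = 12509/3 = 4169.67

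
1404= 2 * 702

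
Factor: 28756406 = 2^1*7^1*31^1 * 173^1*383^1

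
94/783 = 94/783 = 0.12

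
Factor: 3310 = 2^1*5^1*331^1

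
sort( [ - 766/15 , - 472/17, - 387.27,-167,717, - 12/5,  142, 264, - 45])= [ - 387.27, - 167, - 766/15, - 45,-472/17, - 12/5, 142,264, 717 ] 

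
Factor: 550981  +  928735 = 1479716 = 2^2*7^1*43^1*1229^1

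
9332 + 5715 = 15047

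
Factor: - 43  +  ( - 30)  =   - 73^1 = - 73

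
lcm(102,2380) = 7140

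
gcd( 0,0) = 0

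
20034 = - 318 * ( - 63)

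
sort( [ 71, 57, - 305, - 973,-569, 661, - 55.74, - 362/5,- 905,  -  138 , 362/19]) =[  -  973, - 905, - 569, - 305, -138,-362/5, -55.74,362/19,57, 71, 661 ]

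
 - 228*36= - 8208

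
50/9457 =50/9457 = 0.01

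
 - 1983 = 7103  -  9086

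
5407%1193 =635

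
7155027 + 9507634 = 16662661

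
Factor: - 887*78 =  - 2^1* 3^1  *13^1*887^1 = - 69186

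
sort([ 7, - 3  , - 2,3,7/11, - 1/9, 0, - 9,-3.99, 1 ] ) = [ -9, - 3.99, - 3, - 2, - 1/9 , 0,7/11, 1, 3,7 ] 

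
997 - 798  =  199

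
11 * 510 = 5610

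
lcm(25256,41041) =328328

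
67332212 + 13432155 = 80764367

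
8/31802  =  4/15901 =0.00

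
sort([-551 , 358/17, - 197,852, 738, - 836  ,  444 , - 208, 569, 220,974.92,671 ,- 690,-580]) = [-836, - 690, - 580 , - 551 , - 208, - 197 , 358/17,  220 , 444,569,671,738 , 852,974.92 ] 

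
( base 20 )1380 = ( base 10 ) 9360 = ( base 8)22220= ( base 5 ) 244420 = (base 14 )35A8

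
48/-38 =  - 2 + 14/19 = - 1.26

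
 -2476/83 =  - 2476/83 = - 29.83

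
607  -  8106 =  - 7499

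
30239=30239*1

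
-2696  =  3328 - 6024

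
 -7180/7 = - 1026 +2/7 = -  1025.71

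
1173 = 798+375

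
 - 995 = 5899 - 6894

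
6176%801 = 569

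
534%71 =37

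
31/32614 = 31/32614 = 0.00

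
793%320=153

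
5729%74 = 31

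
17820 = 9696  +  8124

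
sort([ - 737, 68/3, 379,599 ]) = [ -737 , 68/3, 379, 599] 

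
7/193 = 7/193 = 0.04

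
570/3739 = 570/3739= 0.15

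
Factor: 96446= 2^1*7^1*83^2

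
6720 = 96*70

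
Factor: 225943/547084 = 2^( - 2)*233^( - 1) * 587^( - 1 )*225943^1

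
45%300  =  45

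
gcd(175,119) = 7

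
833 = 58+775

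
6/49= 6/49 = 0.12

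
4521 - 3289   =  1232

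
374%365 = 9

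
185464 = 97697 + 87767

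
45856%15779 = 14298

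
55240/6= 27620/3= 9206.67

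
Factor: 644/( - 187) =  - 2^2 * 7^1*11^ ( - 1)*17^(-1)*23^1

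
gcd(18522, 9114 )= 294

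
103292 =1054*98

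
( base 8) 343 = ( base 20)b7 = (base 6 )1015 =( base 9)272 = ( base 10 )227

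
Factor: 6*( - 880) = -5280 = - 2^5 *3^1*5^1*11^1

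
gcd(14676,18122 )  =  2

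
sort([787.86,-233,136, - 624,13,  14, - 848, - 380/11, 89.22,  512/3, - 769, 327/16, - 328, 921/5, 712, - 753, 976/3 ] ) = [-848, - 769, - 753,- 624 , - 328, - 233, - 380/11, 13,14,327/16,89.22,136,512/3,921/5,976/3,712, 787.86] 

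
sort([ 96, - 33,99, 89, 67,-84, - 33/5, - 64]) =[ - 84, - 64, - 33, - 33/5,67 , 89, 96, 99] 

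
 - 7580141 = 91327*( - 83)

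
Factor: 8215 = 5^1*31^1*53^1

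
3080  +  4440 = 7520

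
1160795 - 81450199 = - 80289404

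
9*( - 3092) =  - 27828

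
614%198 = 20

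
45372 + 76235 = 121607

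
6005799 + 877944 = 6883743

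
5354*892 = 4775768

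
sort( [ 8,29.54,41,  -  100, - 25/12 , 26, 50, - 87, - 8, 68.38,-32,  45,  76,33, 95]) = [-100 , - 87,- 32, -8, - 25/12, 8 , 26,  29.54, 33,41, 45,  50,68.38,76,95 ] 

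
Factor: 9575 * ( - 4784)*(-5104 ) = 233797907200 = 2^8*5^2*11^1*13^1*23^1*29^1*383^1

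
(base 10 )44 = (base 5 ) 134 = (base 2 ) 101100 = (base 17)2a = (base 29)1F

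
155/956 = 155/956 = 0.16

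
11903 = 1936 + 9967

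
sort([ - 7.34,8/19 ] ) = [-7.34 , 8/19]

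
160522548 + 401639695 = 562162243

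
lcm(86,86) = 86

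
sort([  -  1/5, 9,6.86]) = [  -  1/5, 6.86, 9 ]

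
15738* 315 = 4957470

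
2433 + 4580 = 7013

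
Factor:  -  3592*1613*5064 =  - 29340289344 =- 2^6* 3^1*211^1* 449^1*1613^1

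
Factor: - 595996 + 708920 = 112924  =  2^2*7^1* 37^1*109^1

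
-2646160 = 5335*( - 496) 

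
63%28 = 7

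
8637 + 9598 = 18235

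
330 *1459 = 481470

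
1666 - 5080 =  - 3414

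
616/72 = 77/9 = 8.56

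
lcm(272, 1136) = 19312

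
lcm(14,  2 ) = 14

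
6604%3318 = 3286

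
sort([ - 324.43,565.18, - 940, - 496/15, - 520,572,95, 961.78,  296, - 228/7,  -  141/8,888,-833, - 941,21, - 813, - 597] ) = [ - 941, - 940, - 833, - 813,  -  597,-520,  -  324.43, - 496/15, - 228/7,-141/8,21,95, 296,565.18,572,  888 , 961.78]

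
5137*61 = 313357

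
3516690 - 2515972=1000718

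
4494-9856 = -5362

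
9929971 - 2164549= 7765422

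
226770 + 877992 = 1104762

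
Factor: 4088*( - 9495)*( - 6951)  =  2^3*3^3*5^1*7^2 * 73^1*211^1 *331^1 = 269806957560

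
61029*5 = 305145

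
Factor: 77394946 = 2^1*53^1*179^1 * 4079^1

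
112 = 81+31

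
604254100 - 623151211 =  - 18897111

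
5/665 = 1/133 = 0.01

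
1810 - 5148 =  - 3338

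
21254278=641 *33158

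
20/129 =20/129 = 0.16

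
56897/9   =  56897/9=6321.89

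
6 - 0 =6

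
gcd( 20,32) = 4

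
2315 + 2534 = 4849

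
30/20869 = 30/20869 = 0.00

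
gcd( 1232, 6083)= 77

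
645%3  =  0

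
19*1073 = 20387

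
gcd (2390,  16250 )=10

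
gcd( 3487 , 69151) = 1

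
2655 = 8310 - 5655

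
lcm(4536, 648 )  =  4536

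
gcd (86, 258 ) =86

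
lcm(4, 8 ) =8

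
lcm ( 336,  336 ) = 336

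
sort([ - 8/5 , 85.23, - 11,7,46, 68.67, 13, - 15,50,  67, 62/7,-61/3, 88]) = [  -  61/3, - 15, - 11, - 8/5,7,62/7,13,46,50,67, 68.67,85.23,  88] 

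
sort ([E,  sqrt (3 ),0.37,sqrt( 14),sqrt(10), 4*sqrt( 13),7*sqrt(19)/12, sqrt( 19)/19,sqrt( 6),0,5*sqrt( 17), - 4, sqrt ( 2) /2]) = [ - 4,0 , sqrt( 19) /19,0.37,sqrt( 2)/2,sqrt(3),sqrt( 6), 7*sqrt(19)/12,E,sqrt ( 10),sqrt ( 14),4*sqrt( 13 ),5*sqrt(17)]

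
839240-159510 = 679730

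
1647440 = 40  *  41186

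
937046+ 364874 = 1301920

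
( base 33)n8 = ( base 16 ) 2ff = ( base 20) 1i7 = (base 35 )lw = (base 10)767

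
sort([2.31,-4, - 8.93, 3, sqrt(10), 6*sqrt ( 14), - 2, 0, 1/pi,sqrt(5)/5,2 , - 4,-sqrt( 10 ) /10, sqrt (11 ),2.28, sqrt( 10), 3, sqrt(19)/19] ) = [-8.93,  -  4,-4, -2, - sqrt( 10)/10,0,sqrt( 19) /19, 1/pi, sqrt (5)/5, 2, 2.28,2.31, 3, 3, sqrt( 10 ), sqrt(10), sqrt ( 11),6*sqrt( 14)]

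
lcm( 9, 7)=63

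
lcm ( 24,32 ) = 96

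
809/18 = 809/18 = 44.94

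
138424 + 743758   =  882182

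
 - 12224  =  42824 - 55048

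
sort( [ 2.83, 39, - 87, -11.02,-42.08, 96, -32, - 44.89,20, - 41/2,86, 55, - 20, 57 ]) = [ - 87, - 44.89, - 42.08,- 32, - 41/2, - 20, - 11.02, 2.83, 20,  39 , 55,57 , 86,96]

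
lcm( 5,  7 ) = 35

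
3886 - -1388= 5274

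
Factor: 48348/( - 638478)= - 34/449 = - 2^1*17^1*449^( - 1 )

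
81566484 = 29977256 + 51589228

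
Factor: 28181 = 28181^1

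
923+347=1270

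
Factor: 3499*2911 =41^1*71^1*3499^1 = 10185589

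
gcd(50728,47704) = 8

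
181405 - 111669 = 69736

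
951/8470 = 951/8470 = 0.11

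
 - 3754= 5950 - 9704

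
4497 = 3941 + 556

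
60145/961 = 62 + 563/961 = 62.59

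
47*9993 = 469671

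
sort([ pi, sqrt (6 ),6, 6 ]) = [ sqrt( 6),pi , 6, 6] 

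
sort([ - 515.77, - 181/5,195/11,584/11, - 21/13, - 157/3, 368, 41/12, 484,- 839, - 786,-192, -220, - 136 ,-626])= [-839 , - 786,-626,-515.77, - 220, - 192, - 136 , - 157/3, - 181/5, - 21/13,  41/12 , 195/11, 584/11, 368,484]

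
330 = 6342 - 6012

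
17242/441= 39 + 43/441 = 39.10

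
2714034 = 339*8006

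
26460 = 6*4410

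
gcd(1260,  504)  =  252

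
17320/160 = 433/4 = 108.25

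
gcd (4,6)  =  2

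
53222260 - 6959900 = 46262360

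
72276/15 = 4818 + 2/5 = 4818.40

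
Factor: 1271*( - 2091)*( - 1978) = 5256853458 = 2^1*3^1*17^1*23^1 * 31^1*41^2*43^1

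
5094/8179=5094/8179 =0.62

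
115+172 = 287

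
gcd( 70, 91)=7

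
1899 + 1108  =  3007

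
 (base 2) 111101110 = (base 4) 13232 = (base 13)2C0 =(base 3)200022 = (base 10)494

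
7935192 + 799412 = 8734604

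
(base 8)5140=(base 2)101001100000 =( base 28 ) 3ao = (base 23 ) 50B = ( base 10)2656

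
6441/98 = 65 + 71/98 = 65.72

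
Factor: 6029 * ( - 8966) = -54056014 = - 2^1 * 4483^1*  6029^1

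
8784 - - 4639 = 13423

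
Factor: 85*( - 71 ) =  - 5^1*17^1 *71^1 =- 6035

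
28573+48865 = 77438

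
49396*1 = 49396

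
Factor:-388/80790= - 2^1*3^( - 1) * 5^(  -  1)*97^1 * 2693^( - 1) = - 194/40395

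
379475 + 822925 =1202400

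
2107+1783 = 3890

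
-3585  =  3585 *(-1)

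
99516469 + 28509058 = 128025527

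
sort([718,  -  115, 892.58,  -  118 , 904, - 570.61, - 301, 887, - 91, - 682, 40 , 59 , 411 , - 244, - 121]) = [ - 682, - 570.61, - 301 ,-244, - 121,  -  118, - 115, - 91, 40,  59,411,718,887,892.58, 904]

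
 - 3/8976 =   -  1/2992 = - 0.00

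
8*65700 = 525600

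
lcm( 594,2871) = 17226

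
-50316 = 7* (- 7188 )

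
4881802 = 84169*58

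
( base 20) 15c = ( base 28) i8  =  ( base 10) 512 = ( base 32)g0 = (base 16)200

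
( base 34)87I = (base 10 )9504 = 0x2520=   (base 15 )2c39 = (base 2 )10010100100000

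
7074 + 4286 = 11360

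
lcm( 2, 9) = 18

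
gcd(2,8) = 2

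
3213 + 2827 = 6040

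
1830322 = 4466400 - 2636078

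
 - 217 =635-852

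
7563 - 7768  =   - 205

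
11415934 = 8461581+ 2954353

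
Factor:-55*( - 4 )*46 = 2^3*5^1*11^1*23^1  =  10120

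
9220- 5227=3993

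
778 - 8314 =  - 7536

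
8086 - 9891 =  - 1805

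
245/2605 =49/521 = 0.09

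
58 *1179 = 68382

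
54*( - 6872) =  - 371088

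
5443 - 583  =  4860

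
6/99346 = 3/49673 = 0.00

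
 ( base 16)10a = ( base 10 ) 266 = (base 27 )9n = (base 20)d6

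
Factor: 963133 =197^1*4889^1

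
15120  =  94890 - 79770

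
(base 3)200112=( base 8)764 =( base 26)j6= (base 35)ea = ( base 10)500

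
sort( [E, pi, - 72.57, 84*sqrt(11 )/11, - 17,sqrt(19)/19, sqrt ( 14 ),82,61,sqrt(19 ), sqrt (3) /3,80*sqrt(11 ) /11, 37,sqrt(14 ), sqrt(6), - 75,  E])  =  [-75, - 72.57, - 17,sqrt(19 )/19, sqrt(3 )/3, sqrt( 6 ), E, E,pi,sqrt( 14) , sqrt(14), sqrt(19 ), 80*sqrt ( 11 )/11, 84*sqrt (11 ) /11 , 37,61,82 ]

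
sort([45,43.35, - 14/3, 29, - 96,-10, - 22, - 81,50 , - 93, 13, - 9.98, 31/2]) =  [  -  96, - 93, - 81, - 22, - 10 , - 9.98 ,  -  14/3, 13, 31/2,  29, 43.35, 45 , 50]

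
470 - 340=130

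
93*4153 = 386229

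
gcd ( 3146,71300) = 2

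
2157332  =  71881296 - 69723964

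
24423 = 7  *3489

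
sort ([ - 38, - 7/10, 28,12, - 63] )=[ - 63, - 38, - 7/10, 12,28 ] 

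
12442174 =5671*2194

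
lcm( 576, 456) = 10944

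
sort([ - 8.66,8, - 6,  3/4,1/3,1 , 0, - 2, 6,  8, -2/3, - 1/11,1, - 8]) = [- 8.66,-8, - 6, - 2,-2/3, - 1/11,0, 1/3, 3/4,1,1, 6, 8,8 ] 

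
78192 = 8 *9774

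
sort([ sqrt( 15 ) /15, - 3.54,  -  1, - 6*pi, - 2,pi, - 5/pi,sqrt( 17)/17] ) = [-6*pi, - 3.54, - 2, - 5/pi, - 1 , sqrt( 17) /17,  sqrt(15 ) /15, pi ] 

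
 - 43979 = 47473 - 91452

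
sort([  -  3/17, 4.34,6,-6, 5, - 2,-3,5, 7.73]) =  [ - 6, - 3 , - 2  ,  -  3/17,4.34,5,5, 6,7.73]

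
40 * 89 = 3560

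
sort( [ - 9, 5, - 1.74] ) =[-9,  -  1.74,5]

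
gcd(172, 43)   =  43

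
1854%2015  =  1854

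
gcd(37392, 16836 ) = 12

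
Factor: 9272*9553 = 2^3*19^1*41^1*61^1*233^1 = 88575416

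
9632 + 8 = 9640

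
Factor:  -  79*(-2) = 2^1*79^1 = 158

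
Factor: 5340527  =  251^1*21277^1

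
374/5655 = 374/5655 = 0.07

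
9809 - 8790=1019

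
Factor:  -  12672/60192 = - 4/19 = - 2^2*19^( - 1 )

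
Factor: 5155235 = 5^1*1031047^1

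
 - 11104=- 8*1388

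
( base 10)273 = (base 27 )a3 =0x111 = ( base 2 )100010001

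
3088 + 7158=10246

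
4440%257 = 71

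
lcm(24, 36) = 72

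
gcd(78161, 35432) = 1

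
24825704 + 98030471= 122856175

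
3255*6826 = 22218630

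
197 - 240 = - 43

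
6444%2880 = 684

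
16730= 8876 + 7854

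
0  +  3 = 3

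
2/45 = 2/45 = 0.04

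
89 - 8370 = - 8281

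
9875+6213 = 16088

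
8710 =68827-60117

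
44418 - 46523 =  - 2105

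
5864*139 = 815096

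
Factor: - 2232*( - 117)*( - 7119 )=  - 2^3*3^6*7^1*13^1*31^1*113^1 = - 1859084136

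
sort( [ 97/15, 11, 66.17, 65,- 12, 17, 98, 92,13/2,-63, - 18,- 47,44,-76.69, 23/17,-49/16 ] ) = [ - 76.69,-63,-47,-18, - 12,-49/16,23/17, 97/15,13/2,11, 17,44,65, 66.17,92, 98 ]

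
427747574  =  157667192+270080382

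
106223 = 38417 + 67806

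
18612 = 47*396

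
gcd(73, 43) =1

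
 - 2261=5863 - 8124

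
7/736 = 7/736= 0.01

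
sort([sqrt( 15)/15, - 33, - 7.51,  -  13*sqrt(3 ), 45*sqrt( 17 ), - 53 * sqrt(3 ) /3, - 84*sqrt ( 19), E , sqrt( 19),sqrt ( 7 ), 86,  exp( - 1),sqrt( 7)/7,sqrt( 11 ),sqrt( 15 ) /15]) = [ - 84*sqrt(19) ,  -  33, - 53*sqrt(3)/3,-13  *  sqrt(3) , - 7.51,sqrt (15) /15,sqrt (15) /15, exp( - 1 ),sqrt( 7 ) /7,sqrt( 7), E,sqrt( 11),sqrt(19),86, 45*sqrt( 17 ) ] 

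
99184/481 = 99184/481 = 206.20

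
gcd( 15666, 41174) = 14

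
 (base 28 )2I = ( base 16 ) 4a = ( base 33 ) 28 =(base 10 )74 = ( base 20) 3E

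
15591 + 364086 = 379677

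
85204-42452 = 42752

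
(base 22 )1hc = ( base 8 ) 1546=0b1101100110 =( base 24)1C6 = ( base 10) 870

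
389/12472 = 389/12472 = 0.03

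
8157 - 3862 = 4295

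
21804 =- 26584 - -48388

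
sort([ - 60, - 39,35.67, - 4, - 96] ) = [-96, - 60,-39,  -  4, 35.67] 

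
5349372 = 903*5924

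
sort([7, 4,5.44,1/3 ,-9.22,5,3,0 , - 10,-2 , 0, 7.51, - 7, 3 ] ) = [ - 10, - 9.22, - 7,-2, 0, 0,1/3,3,  3,4, 5,5.44,7,7.51 ] 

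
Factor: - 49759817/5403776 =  - 2^( - 7)*7^( - 1)*37^(  -  1)*163^( - 1)*173^1*287629^1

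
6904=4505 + 2399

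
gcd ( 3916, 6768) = 4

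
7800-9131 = -1331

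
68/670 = 34/335 = 0.10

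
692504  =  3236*214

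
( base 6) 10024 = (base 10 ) 1312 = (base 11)A93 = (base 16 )520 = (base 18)40g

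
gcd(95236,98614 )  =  2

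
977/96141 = 977/96141 = 0.01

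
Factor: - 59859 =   -  3^4*739^1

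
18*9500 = 171000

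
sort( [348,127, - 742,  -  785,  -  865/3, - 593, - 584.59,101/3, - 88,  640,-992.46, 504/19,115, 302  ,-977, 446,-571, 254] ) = [-992.46, - 977, - 785, - 742 ,-593,-584.59,-571, - 865/3,-88,504/19, 101/3,  115,  127, 254,302, 348,446,640 ]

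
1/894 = 1/894 =0.00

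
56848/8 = 7106=7106.00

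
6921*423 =2927583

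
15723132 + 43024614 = 58747746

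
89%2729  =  89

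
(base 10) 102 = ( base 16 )66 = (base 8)146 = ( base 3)10210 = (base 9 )123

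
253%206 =47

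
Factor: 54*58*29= 90828 = 2^2*3^3*29^2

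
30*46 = 1380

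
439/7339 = 439/7339 = 0.06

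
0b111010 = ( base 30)1s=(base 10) 58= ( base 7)112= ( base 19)31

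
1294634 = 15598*83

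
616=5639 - 5023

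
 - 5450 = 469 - 5919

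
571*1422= 811962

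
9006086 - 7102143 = 1903943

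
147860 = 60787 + 87073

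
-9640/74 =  - 4820/37 = - 130.27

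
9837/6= 1639+1/2  =  1639.50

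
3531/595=3531/595 = 5.93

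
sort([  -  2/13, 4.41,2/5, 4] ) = [- 2/13,2/5, 4, 4.41] 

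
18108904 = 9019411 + 9089493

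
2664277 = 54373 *49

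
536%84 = 32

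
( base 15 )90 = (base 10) 135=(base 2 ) 10000111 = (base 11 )113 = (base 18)79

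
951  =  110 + 841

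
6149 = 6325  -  176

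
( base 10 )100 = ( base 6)244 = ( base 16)64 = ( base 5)400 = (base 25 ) 40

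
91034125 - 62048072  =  28986053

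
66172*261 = 17270892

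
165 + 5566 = 5731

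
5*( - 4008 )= - 20040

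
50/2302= 25/1151 = 0.02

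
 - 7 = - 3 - 4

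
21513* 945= 20329785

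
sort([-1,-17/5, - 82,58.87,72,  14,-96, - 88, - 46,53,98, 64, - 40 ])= [-96, - 88, - 82, - 46 , - 40,-17/5, - 1,  14, 53,  58.87,64,72, 98]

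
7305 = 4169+3136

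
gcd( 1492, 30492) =4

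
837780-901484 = -63704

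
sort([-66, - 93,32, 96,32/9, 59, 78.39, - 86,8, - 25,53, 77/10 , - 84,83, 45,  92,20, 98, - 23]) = [ - 93, -86, - 84, - 66,  -  25, - 23,32/9,77/10,8, 20,32 , 45,53, 59, 78.39, 83, 92,96,98 ] 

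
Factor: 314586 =2^1*3^2*17477^1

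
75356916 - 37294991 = 38061925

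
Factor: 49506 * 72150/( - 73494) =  -198436550/4083 = - 2^1*3^(  -  1)*5^2*13^1 * 37^2 * 223^1*1361^(-1 ) 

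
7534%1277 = 1149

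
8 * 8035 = 64280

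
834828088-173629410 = 661198678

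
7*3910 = 27370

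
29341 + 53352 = 82693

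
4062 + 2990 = 7052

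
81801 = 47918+33883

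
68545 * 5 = 342725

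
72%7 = 2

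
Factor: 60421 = 23^1*37^1 * 71^1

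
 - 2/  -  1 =2 + 0/1 = 2.00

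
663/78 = 8 + 1/2  =  8.50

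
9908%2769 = 1601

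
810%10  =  0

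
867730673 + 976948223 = 1844678896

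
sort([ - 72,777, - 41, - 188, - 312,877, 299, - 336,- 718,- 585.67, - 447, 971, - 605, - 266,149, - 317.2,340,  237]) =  [ - 718,-605 , - 585.67, - 447, - 336,-317.2, - 312, - 266, - 188, - 72, - 41,149,237,299, 340,  777, 877,971]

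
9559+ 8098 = 17657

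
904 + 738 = 1642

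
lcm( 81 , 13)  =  1053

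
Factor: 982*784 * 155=2^5*5^1*7^2*31^1*491^1 = 119332640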